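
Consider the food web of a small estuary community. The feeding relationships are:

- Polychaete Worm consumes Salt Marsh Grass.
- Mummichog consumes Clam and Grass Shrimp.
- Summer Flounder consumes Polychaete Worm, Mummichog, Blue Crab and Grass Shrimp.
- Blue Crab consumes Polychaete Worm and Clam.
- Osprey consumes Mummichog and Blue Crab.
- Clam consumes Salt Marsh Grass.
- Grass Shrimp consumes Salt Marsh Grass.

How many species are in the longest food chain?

One longest chain: Salt Marsh Grass → Polychaete Worm → Blue Crab → Summer Flounder.
It has 4 species and 3 links.

4 species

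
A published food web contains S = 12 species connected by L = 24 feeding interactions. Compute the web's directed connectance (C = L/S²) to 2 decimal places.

The web has S = 12 species and L = 24 feeding links.
C = L / S² = 24 / 144 = 0.1667 ≈ 0.17.

C = 0.17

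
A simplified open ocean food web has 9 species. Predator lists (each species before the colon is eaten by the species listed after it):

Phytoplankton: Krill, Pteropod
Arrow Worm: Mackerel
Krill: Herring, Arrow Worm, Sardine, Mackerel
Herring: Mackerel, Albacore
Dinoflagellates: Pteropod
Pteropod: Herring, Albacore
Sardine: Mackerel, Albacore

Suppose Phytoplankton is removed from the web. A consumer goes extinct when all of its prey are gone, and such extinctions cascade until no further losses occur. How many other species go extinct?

3

Remove Phytoplankton.
Round 1: Krill (all prey gone) → extinct.
Round 2: Arrow Worm (all prey gone), Sardine (all prey gone) → extinct.
No further losses. Total secondary extinctions: 3.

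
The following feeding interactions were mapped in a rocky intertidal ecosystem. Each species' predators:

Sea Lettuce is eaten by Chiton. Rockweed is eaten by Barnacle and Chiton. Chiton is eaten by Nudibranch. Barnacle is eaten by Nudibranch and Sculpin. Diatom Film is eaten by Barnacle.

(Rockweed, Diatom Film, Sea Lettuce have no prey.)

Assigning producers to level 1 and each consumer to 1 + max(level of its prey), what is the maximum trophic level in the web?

3

Producers (level 1): Rockweed, Diatom Film, Sea Lettuce.
Rockweed → Barnacle → Nudibranch gives Nudibranch level 3.
No species has a prey at level 3, so no species reaches level 4.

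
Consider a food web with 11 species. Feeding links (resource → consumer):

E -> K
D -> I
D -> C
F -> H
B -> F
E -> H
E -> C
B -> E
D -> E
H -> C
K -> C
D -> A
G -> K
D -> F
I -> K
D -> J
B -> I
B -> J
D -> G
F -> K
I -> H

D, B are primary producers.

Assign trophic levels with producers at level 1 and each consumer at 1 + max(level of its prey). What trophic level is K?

Trophic level 3

D is a producer → level 1.
E eats D (level 1); other prey at levels: B 1 → level 2.
K eats E (level 2); other prey at levels: G 2, F 2, I 2 → level 3.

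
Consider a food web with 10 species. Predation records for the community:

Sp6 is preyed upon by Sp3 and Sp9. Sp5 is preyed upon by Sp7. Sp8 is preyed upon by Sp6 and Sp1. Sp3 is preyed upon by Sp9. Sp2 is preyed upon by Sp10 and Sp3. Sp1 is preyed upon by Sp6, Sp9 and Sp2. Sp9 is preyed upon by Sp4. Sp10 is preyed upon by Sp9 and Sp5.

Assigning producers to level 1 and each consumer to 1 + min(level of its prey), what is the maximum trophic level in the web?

6

Producers (level 1): Sp8.
Following each consumer down to its lowest-level prey: Sp8 → Sp1 → Sp2 → Sp10 → Sp5 → Sp7 (levels 1 through 6).
All prey of Sp7 (Sp5 5) are at level 5 or above, so Sp7 is at level 1 + 5 = 6.
Every consumer has at least one prey at level 5 or below, so none exceeds level 6.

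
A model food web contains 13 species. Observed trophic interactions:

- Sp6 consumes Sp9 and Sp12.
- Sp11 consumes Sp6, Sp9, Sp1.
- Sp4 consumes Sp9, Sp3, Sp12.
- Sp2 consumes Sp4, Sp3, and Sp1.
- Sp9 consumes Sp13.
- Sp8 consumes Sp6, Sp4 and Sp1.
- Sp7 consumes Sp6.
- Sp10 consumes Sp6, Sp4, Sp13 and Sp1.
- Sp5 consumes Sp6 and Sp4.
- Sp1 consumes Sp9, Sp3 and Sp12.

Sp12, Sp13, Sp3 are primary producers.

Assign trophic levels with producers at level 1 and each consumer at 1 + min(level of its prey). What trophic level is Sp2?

Sp3 is a producer → level 1.
Sp2 eats Sp3 → level 2.

Trophic level 2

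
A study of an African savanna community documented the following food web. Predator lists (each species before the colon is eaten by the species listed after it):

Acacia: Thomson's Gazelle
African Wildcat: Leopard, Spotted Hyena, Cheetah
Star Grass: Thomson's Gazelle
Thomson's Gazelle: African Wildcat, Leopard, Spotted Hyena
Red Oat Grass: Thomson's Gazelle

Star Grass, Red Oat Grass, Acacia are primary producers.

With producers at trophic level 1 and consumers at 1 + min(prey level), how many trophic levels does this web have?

4

Producers (level 1): Star Grass, Red Oat Grass, Acacia.
Following each consumer down to its lowest-level prey: Star Grass → Thomson's Gazelle → African Wildcat → Cheetah (levels 1 through 4).
All prey of Cheetah (African Wildcat 3) are at level 3 or above, so Cheetah is at level 1 + 3 = 4.
Every consumer has at least one prey at level 3 or below, so none exceeds level 4.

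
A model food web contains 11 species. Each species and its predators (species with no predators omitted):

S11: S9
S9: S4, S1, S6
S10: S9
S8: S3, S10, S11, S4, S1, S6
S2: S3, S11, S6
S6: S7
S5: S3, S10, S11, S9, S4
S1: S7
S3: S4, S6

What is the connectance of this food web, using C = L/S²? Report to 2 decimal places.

C = 0.19

The web has S = 11 species and L = 23 feeding links.
C = L / S² = 23 / 121 = 0.1901 ≈ 0.19.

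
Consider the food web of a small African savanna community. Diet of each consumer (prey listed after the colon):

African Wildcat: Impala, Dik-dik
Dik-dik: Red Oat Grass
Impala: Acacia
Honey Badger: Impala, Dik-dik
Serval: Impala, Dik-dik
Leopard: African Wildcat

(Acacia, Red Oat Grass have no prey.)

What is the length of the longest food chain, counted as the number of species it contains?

One longest chain: Acacia → Impala → African Wildcat → Leopard.
It has 4 species and 3 links.

4 species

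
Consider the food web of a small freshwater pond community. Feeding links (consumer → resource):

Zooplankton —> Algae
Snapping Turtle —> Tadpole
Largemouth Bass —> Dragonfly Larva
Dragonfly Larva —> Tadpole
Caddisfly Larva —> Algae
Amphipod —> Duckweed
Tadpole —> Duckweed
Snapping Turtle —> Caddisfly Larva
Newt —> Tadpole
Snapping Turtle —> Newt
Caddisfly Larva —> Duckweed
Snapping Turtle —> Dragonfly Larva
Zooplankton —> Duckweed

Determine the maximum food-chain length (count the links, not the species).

One longest chain: Duckweed → Tadpole → Dragonfly Larva → Largemouth Bass.
It has 4 species and 3 links.

3 links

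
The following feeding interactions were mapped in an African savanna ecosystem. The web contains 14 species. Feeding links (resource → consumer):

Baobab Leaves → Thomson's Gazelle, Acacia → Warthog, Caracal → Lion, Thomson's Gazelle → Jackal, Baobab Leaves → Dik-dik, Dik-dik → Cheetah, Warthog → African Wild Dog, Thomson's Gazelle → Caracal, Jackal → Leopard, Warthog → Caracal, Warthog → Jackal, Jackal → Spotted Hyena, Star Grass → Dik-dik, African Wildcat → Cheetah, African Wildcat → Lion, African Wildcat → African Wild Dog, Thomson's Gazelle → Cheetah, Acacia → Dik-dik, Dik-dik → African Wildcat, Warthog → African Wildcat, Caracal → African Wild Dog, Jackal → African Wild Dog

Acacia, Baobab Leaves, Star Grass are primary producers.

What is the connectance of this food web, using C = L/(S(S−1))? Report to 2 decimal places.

The web has S = 14 species and L = 22 feeding links.
C = L / (S(S−1)) = 22 / 182 = 0.1209 ≈ 0.12.

C = 0.12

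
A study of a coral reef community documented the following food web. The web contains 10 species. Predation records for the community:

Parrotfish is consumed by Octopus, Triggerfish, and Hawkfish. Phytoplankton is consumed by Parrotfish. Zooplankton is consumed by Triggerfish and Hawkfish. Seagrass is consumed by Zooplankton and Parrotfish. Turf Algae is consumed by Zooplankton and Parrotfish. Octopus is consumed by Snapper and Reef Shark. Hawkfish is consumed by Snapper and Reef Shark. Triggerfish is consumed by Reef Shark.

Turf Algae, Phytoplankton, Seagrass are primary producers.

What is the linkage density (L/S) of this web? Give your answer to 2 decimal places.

There are L = 15 links among S = 10 species.
L/S = 15/10 = 1.5000 ≈ 1.50.

L/S = 1.50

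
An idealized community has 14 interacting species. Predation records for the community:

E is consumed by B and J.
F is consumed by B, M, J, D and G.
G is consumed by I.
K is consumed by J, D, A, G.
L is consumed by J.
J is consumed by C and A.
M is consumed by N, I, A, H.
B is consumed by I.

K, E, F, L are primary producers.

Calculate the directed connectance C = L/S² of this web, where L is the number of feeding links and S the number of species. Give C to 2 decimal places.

C = 0.10

The web has S = 14 species and L = 20 feeding links.
C = L / S² = 20 / 196 = 0.1020 ≈ 0.10.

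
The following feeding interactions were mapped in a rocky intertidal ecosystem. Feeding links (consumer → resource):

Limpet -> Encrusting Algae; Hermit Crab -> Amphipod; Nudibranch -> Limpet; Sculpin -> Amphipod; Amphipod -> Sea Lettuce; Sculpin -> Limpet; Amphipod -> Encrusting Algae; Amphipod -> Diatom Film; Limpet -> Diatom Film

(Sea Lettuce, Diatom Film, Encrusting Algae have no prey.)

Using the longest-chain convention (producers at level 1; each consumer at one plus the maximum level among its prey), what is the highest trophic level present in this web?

Producers (level 1): Sea Lettuce, Diatom Film, Encrusting Algae.
Diatom Film → Limpet → Nudibranch gives Nudibranch level 3.
No species has a prey at level 3, so no species reaches level 4.

3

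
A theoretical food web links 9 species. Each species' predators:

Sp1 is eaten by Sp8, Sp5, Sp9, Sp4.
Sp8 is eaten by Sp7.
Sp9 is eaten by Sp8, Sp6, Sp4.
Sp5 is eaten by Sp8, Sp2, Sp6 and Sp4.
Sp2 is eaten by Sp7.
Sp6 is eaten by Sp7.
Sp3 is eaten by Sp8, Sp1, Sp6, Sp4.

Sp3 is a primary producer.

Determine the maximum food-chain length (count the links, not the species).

4 links

One longest chain: Sp3 → Sp1 → Sp5 → Sp8 → Sp7.
It has 5 species and 4 links.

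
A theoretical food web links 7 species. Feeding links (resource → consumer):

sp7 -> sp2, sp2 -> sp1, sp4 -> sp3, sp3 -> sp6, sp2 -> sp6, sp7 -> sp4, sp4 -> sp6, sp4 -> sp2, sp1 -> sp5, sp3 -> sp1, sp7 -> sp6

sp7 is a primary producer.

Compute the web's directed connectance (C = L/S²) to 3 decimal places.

The web has S = 7 species and L = 11 feeding links.
C = L / S² = 11 / 49 = 0.2245 ≈ 0.224.

C = 0.224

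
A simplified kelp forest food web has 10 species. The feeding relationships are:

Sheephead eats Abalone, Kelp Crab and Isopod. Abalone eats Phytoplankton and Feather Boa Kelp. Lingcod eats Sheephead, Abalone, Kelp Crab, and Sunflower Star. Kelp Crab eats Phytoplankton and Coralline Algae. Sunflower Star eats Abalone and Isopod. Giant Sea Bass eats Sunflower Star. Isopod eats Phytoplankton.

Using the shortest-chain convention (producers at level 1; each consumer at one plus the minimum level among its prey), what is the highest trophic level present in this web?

Producers (level 1): Phytoplankton, Coralline Algae, Feather Boa Kelp.
Following each consumer down to its lowest-level prey: Phytoplankton → Isopod → Sunflower Star → Giant Sea Bass (levels 1 through 4).
All prey of Giant Sea Bass (Sunflower Star 3) are at level 3 or above, so Giant Sea Bass is at level 1 + 3 = 4.
Every consumer has at least one prey at level 3 or below, so none exceeds level 4.

4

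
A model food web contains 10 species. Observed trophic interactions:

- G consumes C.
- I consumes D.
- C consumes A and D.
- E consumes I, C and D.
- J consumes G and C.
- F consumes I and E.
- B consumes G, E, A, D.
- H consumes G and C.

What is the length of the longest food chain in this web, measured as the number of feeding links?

One longest chain: D → C → G → H.
It has 4 species and 3 links.

3 links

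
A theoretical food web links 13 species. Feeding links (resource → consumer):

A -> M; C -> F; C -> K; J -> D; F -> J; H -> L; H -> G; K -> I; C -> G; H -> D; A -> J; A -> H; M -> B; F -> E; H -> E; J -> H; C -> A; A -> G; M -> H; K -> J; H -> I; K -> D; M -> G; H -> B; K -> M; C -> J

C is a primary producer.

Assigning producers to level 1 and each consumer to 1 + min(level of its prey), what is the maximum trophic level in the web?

Producers (level 1): C.
Following each consumer down to its lowest-level prey: C → A → H → L (levels 1 through 4).
All prey of L (H 3) are at level 3 or above, so L is at level 1 + 3 = 4.
Every consumer has at least one prey at level 3 or below, so none exceeds level 4.

4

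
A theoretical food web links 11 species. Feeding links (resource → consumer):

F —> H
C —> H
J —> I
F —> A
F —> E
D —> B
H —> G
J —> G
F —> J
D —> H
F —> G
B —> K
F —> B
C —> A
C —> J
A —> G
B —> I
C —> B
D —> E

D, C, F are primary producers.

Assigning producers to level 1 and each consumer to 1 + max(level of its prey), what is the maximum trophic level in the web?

3

Producers (level 1): D, C, F.
C → J → G gives G level 3.
No species has a prey at level 3, so no species reaches level 4.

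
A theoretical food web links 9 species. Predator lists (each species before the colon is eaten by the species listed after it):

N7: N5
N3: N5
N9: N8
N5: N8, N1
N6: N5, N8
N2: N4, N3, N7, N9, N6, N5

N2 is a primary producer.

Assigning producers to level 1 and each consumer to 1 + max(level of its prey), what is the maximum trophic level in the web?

Producers (level 1): N2.
N2 → N3 → N5 → N1 gives N1 level 4.
No species has a prey at level 4, so no species reaches level 5.

4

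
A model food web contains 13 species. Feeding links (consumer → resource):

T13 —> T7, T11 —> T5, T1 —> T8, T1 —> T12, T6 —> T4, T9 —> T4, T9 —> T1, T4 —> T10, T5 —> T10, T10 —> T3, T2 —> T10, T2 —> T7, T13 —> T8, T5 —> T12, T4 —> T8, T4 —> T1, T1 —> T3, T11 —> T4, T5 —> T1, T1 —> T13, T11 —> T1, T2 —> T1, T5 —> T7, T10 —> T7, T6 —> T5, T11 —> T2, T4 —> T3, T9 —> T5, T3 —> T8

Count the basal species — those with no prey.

3

Basal species (no prey listed): T8, T12, T7.
Count: 3.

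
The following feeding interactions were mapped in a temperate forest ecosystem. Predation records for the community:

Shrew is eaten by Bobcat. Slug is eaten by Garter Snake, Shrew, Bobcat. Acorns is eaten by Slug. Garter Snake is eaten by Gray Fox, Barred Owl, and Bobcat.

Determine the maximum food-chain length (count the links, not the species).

One longest chain: Acorns → Slug → Garter Snake → Barred Owl.
It has 4 species and 3 links.

3 links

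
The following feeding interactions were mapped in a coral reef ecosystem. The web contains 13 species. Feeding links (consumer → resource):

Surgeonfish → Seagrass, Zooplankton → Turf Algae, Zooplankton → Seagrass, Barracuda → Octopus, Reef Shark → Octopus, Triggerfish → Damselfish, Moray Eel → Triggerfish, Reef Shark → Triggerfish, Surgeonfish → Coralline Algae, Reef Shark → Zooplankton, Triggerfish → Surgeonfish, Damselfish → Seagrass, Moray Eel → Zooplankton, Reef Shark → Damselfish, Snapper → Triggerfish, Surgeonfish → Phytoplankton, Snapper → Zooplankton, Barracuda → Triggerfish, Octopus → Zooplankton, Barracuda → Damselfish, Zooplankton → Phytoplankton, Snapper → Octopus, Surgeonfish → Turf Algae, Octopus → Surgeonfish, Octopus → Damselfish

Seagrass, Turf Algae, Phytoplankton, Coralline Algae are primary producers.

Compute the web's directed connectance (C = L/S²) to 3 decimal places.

C = 0.148

The web has S = 13 species and L = 25 feeding links.
C = L / S² = 25 / 169 = 0.1479 ≈ 0.148.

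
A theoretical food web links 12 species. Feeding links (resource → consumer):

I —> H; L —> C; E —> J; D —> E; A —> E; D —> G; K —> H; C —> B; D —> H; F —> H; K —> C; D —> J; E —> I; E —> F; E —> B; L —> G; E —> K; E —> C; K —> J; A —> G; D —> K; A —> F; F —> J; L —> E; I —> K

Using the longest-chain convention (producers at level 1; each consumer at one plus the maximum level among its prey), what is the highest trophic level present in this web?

Producers (level 1): A, D, L.
A → E → I → K → C → B gives B level 6.
No species has a prey at level 6, so no species reaches level 7.

6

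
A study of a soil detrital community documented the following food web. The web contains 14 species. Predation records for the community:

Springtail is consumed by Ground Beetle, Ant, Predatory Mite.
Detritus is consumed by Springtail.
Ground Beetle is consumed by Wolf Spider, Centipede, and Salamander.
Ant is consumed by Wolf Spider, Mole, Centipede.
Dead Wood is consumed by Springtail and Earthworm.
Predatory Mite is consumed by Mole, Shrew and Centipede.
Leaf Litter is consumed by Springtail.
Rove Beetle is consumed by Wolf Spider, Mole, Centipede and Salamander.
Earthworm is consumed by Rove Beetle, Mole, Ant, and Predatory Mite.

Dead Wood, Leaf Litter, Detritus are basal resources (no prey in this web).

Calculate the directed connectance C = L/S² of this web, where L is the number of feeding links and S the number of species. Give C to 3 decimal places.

C = 0.122

The web has S = 14 species and L = 24 feeding links.
C = L / S² = 24 / 196 = 0.1224 ≈ 0.122.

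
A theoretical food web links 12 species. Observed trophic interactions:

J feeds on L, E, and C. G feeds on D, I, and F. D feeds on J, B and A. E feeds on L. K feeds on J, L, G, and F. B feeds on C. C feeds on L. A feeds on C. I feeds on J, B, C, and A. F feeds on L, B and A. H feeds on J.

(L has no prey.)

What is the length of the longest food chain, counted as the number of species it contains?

6 species

One longest chain: L → C → A → I → G → K.
It has 6 species and 5 links.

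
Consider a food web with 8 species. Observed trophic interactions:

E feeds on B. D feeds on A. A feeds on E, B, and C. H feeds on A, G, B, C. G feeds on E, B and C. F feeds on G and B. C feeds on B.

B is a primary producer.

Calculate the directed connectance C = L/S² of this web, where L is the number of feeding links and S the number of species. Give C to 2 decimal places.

C = 0.23

The web has S = 8 species and L = 15 feeding links.
C = L / S² = 15 / 64 = 0.2344 ≈ 0.23.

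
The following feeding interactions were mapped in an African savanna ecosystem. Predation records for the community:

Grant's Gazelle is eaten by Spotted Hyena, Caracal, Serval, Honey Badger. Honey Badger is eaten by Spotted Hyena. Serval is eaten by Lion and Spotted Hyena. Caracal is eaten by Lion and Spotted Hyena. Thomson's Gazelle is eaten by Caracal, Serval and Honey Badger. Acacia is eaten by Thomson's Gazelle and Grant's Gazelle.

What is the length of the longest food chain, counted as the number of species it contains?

One longest chain: Acacia → Grant's Gazelle → Caracal → Spotted Hyena.
It has 4 species and 3 links.

4 species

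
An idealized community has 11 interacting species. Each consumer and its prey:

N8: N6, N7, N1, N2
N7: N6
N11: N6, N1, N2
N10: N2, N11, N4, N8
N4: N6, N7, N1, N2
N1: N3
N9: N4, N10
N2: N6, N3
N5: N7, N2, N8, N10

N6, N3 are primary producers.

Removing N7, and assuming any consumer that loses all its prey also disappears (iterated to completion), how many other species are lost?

0

Remove N7.
Every predator of it retains at least one other prey: N4 still has N6, N1, N2; N8 still has N6, N1, N2; N5 still has N2, N8, N10.
No consumer loses all prey, so no secondary extinctions occur.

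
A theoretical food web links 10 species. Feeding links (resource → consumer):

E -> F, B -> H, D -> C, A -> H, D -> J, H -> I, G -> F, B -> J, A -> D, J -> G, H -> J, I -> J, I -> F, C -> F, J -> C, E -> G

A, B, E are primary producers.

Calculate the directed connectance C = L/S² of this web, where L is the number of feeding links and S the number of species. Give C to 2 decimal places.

C = 0.16

The web has S = 10 species and L = 16 feeding links.
C = L / S² = 16 / 100 = 0.1600 ≈ 0.16.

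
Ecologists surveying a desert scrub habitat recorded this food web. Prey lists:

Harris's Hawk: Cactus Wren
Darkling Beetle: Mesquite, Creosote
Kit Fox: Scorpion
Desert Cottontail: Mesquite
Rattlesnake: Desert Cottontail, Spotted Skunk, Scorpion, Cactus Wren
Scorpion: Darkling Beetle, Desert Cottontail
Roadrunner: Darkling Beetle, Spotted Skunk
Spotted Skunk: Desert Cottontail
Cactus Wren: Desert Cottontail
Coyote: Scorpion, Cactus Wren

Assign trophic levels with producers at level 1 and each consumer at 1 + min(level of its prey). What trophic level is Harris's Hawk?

Trophic level 4

Mesquite is a producer → level 1.
Desert Cottontail eats Mesquite → level 2.
Cactus Wren eats Desert Cottontail → level 3.
Harris's Hawk eats Cactus Wren → level 4.
No prey of Harris's Hawk is below level 3, so 4 is the minimum.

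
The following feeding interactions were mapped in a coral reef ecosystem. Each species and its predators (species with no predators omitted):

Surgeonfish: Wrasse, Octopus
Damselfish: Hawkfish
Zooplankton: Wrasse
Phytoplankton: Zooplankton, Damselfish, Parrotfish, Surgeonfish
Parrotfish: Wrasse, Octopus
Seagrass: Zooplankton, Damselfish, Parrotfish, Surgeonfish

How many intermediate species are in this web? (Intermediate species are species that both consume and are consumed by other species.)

4

Intermediate species (has both prey and predators): Zooplankton, Damselfish, Parrotfish, Surgeonfish.
Count: 4.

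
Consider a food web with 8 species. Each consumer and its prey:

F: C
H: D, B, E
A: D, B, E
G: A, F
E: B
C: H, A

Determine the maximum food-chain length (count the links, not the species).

5 links

One longest chain: B → E → H → C → F → G.
It has 6 species and 5 links.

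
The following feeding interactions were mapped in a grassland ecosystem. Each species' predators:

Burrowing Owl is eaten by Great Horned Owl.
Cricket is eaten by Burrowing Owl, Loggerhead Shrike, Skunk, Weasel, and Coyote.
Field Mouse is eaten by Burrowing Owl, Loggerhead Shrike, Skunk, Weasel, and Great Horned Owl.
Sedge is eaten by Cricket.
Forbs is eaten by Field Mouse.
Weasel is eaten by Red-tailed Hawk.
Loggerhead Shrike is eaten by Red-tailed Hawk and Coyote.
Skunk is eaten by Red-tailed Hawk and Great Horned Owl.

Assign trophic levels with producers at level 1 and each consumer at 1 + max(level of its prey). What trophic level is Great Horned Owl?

Sedge is a producer → level 1.
Cricket eats Sedge → level 2.
Burrowing Owl eats Cricket (level 2); other prey at levels: Field Mouse 2 → level 3.
Great Horned Owl eats Burrowing Owl (level 3); other prey at levels: Field Mouse 2, Skunk 3 → level 4.

Trophic level 4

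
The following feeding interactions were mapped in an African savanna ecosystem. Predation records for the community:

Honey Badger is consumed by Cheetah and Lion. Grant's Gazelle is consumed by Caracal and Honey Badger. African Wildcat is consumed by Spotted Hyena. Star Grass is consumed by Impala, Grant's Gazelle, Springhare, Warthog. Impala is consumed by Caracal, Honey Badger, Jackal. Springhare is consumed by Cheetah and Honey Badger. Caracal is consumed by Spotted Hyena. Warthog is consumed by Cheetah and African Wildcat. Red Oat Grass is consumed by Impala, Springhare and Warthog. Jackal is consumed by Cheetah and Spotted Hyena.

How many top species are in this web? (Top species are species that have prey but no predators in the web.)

Top species (has prey, but nothing eats it): Spotted Hyena, Cheetah, Lion.
Count: 3.

3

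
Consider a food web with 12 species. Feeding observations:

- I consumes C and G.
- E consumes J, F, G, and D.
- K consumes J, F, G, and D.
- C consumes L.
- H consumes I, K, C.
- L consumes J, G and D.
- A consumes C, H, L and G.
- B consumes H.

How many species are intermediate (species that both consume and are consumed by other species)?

Intermediate species (has both prey and predators): L, K, C, I, H.
Count: 5.

5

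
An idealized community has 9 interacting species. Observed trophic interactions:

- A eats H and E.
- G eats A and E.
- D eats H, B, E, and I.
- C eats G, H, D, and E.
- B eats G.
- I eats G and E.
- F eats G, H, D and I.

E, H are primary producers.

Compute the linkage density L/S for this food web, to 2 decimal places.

L/S = 2.11

There are L = 19 links among S = 9 species.
L/S = 19/9 = 2.1111 ≈ 2.11.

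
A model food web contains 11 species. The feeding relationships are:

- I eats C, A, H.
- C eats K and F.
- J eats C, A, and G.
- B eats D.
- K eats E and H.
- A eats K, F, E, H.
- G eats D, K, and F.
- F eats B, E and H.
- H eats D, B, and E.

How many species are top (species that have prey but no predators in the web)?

2

Top species (has prey, but nothing eats it): I, J.
Count: 2.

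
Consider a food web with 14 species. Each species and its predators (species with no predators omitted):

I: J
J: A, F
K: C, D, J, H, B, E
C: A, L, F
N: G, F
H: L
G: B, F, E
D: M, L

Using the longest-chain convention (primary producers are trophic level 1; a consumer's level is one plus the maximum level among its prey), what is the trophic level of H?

K is a producer → level 1.
H eats K → level 2.

Trophic level 2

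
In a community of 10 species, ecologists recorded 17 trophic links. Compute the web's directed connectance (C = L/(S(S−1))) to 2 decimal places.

C = 0.19

The web has S = 10 species and L = 17 feeding links.
C = L / (S(S−1)) = 17 / 90 = 0.1889 ≈ 0.19.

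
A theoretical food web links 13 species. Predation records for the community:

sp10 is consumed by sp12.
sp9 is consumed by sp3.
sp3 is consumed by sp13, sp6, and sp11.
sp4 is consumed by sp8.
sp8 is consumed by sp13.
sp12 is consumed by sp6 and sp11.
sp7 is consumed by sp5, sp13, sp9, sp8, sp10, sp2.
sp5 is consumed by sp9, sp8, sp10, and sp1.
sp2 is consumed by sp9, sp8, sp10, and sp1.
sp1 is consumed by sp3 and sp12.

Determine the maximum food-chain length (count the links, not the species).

4 links

One longest chain: sp7 → sp2 → sp10 → sp12 → sp6.
It has 5 species and 4 links.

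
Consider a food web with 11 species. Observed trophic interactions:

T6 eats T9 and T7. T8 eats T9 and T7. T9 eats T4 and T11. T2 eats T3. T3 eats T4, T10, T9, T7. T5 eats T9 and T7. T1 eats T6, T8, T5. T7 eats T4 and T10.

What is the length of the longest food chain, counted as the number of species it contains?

One longest chain: T4 → T7 → T6 → T1.
It has 4 species and 3 links.

4 species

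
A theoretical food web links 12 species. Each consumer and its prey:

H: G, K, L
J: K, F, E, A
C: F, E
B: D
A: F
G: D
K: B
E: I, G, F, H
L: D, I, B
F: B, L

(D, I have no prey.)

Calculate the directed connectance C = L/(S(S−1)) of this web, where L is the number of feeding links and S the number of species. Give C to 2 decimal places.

C = 0.17

The web has S = 12 species and L = 22 feeding links.
C = L / (S(S−1)) = 22 / 132 = 0.1667 ≈ 0.17.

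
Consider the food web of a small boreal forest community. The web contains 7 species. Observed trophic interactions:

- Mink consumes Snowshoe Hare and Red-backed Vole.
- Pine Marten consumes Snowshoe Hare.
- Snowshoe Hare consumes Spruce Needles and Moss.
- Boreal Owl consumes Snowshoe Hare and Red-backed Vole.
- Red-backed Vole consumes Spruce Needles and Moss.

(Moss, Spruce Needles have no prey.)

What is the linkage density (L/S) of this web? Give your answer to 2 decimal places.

L/S = 1.29

There are L = 9 links among S = 7 species.
L/S = 9/7 = 1.2857 ≈ 1.29.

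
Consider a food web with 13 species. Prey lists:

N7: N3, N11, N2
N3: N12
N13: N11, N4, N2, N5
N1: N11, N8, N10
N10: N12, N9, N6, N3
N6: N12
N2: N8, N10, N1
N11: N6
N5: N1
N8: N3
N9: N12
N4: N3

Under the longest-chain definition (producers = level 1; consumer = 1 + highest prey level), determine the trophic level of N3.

Trophic level 2

N12 is a producer → level 1.
N3 eats N12 → level 2.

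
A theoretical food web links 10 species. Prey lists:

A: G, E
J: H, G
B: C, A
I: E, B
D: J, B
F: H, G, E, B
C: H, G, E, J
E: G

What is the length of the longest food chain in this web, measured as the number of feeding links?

4 links

One longest chain: G → E → C → B → F.
It has 5 species and 4 links.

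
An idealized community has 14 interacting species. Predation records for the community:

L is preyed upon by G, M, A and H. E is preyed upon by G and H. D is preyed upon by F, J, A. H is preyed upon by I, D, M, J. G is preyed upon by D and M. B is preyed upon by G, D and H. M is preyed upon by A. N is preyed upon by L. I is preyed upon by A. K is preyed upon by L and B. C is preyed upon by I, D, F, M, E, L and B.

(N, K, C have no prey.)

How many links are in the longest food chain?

One longest chain: N → L → H → D → J.
It has 5 species and 4 links.

4 links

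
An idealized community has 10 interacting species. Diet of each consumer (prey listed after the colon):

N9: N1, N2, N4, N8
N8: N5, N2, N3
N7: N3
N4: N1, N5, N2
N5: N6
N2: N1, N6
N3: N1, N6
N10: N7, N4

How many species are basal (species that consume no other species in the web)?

Basal species (no prey listed): N1, N6.
Count: 2.

2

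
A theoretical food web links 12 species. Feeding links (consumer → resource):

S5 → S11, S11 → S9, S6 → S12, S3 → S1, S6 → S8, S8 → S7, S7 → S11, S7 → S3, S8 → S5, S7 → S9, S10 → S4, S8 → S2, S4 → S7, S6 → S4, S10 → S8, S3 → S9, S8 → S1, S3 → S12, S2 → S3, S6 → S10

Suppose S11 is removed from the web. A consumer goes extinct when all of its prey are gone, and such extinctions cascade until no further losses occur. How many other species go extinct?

1

Remove S11.
Round 1: S5 (all prey gone) → extinct.
No further losses. Total secondary extinctions: 1.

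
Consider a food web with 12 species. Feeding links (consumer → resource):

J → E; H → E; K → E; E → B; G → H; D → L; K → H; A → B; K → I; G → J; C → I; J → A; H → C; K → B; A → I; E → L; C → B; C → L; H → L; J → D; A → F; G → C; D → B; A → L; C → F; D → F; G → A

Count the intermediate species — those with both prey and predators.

6

Intermediate species (has both prey and predators): E, C, A, D, H, J.
Count: 6.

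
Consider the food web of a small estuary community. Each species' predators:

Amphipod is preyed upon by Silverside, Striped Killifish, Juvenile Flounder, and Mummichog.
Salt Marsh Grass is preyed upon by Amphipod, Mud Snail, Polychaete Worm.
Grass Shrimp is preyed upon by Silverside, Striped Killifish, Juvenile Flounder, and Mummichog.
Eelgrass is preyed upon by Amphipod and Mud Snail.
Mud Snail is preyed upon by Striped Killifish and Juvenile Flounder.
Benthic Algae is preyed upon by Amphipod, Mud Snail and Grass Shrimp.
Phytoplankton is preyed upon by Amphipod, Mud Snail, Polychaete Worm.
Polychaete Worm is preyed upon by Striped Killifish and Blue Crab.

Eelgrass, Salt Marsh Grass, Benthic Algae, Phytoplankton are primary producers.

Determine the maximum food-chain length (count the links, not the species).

One longest chain: Benthic Algae → Grass Shrimp → Mummichog.
It has 3 species and 2 links.

2 links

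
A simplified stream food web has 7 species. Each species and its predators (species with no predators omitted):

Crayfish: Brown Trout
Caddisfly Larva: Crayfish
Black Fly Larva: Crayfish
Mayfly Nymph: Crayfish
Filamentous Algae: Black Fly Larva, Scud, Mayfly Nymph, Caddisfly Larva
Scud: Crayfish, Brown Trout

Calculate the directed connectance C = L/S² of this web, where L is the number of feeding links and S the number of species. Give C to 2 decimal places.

The web has S = 7 species and L = 10 feeding links.
C = L / S² = 10 / 49 = 0.2041 ≈ 0.20.

C = 0.20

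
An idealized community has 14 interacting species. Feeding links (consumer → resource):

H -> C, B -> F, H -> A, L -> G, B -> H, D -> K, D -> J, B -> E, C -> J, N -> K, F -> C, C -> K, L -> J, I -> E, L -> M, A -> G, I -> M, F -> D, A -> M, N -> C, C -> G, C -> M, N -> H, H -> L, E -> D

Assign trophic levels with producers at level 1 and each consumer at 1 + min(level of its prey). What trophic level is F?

J is a producer → level 1.
C eats J → level 2.
F eats C → level 3.
No prey of F is below level 2, so 3 is the minimum.

Trophic level 3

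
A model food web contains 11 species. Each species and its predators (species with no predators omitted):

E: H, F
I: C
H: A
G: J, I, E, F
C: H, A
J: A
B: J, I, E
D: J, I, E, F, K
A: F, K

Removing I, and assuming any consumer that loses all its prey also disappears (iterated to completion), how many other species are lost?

Remove I.
Round 1: C (all prey gone) → extinct.
No further losses. Total secondary extinctions: 1.

1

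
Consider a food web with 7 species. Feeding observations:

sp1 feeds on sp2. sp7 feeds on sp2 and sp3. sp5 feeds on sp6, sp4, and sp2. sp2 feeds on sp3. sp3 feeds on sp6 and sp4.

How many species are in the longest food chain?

One longest chain: sp6 → sp3 → sp2 → sp5.
It has 4 species and 3 links.

4 species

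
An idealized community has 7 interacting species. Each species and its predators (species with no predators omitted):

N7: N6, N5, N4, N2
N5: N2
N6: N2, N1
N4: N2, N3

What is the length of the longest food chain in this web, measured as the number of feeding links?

2 links

One longest chain: N7 → N6 → N2.
It has 3 species and 2 links.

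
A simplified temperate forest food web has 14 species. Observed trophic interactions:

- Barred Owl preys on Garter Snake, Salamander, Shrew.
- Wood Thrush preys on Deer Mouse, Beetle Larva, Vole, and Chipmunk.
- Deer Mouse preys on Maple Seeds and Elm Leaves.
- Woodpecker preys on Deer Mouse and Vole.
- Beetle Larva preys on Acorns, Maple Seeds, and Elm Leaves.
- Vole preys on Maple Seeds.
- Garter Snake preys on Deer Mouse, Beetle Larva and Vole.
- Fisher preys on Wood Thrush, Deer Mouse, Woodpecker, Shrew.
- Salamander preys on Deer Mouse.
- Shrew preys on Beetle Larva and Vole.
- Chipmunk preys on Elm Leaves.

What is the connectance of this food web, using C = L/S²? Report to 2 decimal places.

C = 0.13

The web has S = 14 species and L = 26 feeding links.
C = L / S² = 26 / 196 = 0.1327 ≈ 0.13.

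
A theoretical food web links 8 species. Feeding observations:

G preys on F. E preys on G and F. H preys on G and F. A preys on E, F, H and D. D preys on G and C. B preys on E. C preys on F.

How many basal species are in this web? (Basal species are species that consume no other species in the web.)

Basal species (no prey listed): F.
Count: 1.

1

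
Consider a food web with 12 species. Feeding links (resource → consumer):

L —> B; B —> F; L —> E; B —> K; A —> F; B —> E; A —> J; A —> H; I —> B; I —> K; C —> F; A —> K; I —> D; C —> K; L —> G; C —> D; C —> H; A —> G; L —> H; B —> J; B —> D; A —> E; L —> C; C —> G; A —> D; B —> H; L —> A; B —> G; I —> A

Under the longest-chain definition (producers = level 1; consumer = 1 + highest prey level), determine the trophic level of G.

Trophic level 3

I is a producer → level 1.
B eats I (level 1); other prey at levels: L 1 → level 2.
G eats B (level 2); other prey at levels: L 1, A 2, C 2 → level 3.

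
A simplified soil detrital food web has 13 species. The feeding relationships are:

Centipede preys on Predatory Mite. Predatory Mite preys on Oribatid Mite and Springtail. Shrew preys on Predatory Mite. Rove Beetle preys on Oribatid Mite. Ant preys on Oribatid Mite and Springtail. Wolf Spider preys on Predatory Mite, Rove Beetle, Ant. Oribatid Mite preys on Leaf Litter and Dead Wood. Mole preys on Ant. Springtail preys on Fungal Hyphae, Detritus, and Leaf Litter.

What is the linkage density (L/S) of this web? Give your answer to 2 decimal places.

There are L = 16 links among S = 13 species.
L/S = 16/13 = 1.2308 ≈ 1.23.

L/S = 1.23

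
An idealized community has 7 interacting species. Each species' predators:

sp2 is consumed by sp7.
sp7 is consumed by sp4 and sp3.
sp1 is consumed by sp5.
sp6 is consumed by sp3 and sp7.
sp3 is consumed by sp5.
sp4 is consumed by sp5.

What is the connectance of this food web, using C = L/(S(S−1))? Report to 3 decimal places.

The web has S = 7 species and L = 8 feeding links.
C = L / (S(S−1)) = 8 / 42 = 0.1905 ≈ 0.190.

C = 0.190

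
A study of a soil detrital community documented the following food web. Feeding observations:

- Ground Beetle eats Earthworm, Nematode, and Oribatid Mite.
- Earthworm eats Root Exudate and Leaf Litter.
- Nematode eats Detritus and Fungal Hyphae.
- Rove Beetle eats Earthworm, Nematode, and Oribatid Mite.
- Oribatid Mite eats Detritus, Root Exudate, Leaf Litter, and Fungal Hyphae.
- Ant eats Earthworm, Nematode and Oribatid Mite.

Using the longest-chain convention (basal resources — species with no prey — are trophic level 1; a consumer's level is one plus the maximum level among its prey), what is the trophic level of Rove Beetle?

Leaf Litter has no prey (basal) → level 1.
Earthworm eats Leaf Litter (level 1); other prey at levels: Root Exudate 1 → level 2.
Rove Beetle eats Earthworm (level 2); other prey at levels: Nematode 2, Oribatid Mite 2 → level 3.

Trophic level 3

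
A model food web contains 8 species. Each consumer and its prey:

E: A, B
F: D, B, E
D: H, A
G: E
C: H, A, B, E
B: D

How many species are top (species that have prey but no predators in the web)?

Top species (has prey, but nothing eats it): C, G, F.
Count: 3.

3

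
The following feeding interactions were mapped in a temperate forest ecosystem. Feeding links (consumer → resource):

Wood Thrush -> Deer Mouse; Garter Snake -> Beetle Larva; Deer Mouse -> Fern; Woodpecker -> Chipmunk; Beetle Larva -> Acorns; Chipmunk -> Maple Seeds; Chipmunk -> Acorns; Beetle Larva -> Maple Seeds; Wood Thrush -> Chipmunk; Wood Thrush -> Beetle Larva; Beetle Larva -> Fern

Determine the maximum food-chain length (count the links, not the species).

One longest chain: Maple Seeds → Chipmunk → Woodpecker.
It has 3 species and 2 links.

2 links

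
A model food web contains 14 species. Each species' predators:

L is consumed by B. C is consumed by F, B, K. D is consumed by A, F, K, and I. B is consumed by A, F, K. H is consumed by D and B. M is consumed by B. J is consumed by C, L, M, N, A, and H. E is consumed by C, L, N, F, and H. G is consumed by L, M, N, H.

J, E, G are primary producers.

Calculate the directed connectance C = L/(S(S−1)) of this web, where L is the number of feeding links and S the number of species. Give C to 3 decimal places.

C = 0.159

The web has S = 14 species and L = 29 feeding links.
C = L / (S(S−1)) = 29 / 182 = 0.1593 ≈ 0.159.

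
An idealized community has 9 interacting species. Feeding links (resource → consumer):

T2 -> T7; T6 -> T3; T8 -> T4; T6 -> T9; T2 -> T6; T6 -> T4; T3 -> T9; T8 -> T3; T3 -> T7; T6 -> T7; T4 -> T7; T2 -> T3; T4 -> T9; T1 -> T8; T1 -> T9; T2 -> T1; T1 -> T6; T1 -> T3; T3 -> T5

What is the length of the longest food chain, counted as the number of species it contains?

5 species

One longest chain: T2 → T1 → T6 → T4 → T9.
It has 5 species and 4 links.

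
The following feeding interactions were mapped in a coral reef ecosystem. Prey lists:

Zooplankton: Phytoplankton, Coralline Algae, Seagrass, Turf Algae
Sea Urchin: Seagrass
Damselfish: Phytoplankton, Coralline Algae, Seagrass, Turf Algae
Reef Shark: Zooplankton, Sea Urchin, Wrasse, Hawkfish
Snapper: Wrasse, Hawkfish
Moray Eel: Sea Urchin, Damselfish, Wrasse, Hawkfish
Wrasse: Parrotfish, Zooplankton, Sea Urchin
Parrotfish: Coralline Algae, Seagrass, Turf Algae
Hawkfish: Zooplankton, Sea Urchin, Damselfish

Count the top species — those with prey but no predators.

Top species (has prey, but nothing eats it): Moray Eel, Snapper, Reef Shark.
Count: 3.

3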